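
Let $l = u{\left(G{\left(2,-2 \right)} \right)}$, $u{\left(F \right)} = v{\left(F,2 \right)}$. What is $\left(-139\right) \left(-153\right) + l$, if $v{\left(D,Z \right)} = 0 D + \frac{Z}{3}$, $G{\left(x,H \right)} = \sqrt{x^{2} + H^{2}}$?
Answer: $\frac{63803}{3} \approx 21268.0$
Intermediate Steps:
$G{\left(x,H \right)} = \sqrt{H^{2} + x^{2}}$
$v{\left(D,Z \right)} = \frac{Z}{3}$ ($v{\left(D,Z \right)} = 0 + Z \frac{1}{3} = 0 + \frac{Z}{3} = \frac{Z}{3}$)
$u{\left(F \right)} = \frac{2}{3}$ ($u{\left(F \right)} = \frac{1}{3} \cdot 2 = \frac{2}{3}$)
$l = \frac{2}{3} \approx 0.66667$
$\left(-139\right) \left(-153\right) + l = \left(-139\right) \left(-153\right) + \frac{2}{3} = 21267 + \frac{2}{3} = \frac{63803}{3}$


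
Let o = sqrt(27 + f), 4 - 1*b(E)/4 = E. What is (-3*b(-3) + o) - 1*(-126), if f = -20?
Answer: 42 + sqrt(7) ≈ 44.646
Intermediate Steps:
b(E) = 16 - 4*E
o = sqrt(7) (o = sqrt(27 - 20) = sqrt(7) ≈ 2.6458)
(-3*b(-3) + o) - 1*(-126) = (-3*(16 - 4*(-3)) + sqrt(7)) - 1*(-126) = (-3*(16 + 12) + sqrt(7)) + 126 = (-3*28 + sqrt(7)) + 126 = (-84 + sqrt(7)) + 126 = 42 + sqrt(7)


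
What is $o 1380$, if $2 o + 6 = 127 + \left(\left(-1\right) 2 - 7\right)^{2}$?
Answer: $139380$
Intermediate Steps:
$o = 101$ ($o = -3 + \frac{127 + \left(\left(-1\right) 2 - 7\right)^{2}}{2} = -3 + \frac{127 + \left(-2 - 7\right)^{2}}{2} = -3 + \frac{127 + \left(-9\right)^{2}}{2} = -3 + \frac{127 + 81}{2} = -3 + \frac{1}{2} \cdot 208 = -3 + 104 = 101$)
$o 1380 = 101 \cdot 1380 = 139380$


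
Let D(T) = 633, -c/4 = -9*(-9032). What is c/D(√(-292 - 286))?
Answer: -108384/211 ≈ -513.67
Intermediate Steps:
c = -325152 (c = -(-36)*(-9032) = -4*81288 = -325152)
c/D(√(-292 - 286)) = -325152/633 = -325152*1/633 = -108384/211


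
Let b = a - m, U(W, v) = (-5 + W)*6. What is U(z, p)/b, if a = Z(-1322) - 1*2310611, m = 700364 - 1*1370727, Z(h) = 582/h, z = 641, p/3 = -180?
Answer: -2522376/1084204219 ≈ -0.0023265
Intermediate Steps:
p = -540 (p = 3*(-180) = -540)
U(W, v) = -30 + 6*W
m = -670363 (m = 700364 - 1370727 = -670363)
a = -1527314162/661 (a = 582/(-1322) - 1*2310611 = 582*(-1/1322) - 2310611 = -291/661 - 2310611 = -1527314162/661 ≈ -2.3106e+6)
b = -1084204219/661 (b = -1527314162/661 - 1*(-670363) = -1527314162/661 + 670363 = -1084204219/661 ≈ -1.6402e+6)
U(z, p)/b = (-30 + 6*641)/(-1084204219/661) = (-30 + 3846)*(-661/1084204219) = 3816*(-661/1084204219) = -2522376/1084204219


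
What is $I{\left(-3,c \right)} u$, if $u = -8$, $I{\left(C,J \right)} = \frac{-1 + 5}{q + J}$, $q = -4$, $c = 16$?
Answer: $- \frac{8}{3} \approx -2.6667$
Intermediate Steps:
$I{\left(C,J \right)} = \frac{4}{-4 + J}$ ($I{\left(C,J \right)} = \frac{-1 + 5}{-4 + J} = \frac{4}{-4 + J}$)
$I{\left(-3,c \right)} u = \frac{4}{-4 + 16} \left(-8\right) = \frac{4}{12} \left(-8\right) = 4 \cdot \frac{1}{12} \left(-8\right) = \frac{1}{3} \left(-8\right) = - \frac{8}{3}$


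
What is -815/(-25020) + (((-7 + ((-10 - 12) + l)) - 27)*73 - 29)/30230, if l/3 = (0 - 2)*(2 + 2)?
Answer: -12220493/75635460 ≈ -0.16157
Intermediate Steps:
l = -24 (l = 3*((0 - 2)*(2 + 2)) = 3*(-2*4) = 3*(-8) = -24)
-815/(-25020) + (((-7 + ((-10 - 12) + l)) - 27)*73 - 29)/30230 = -815/(-25020) + (((-7 + ((-10 - 12) - 24)) - 27)*73 - 29)/30230 = -815*(-1/25020) + (((-7 + (-22 - 24)) - 27)*73 - 29)*(1/30230) = 163/5004 + (((-7 - 46) - 27)*73 - 29)*(1/30230) = 163/5004 + ((-53 - 27)*73 - 29)*(1/30230) = 163/5004 + (-80*73 - 29)*(1/30230) = 163/5004 + (-5840 - 29)*(1/30230) = 163/5004 - 5869*1/30230 = 163/5004 - 5869/30230 = -12220493/75635460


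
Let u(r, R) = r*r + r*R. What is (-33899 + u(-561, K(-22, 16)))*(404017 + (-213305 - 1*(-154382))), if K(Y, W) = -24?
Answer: 101556332884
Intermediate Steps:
u(r, R) = r**2 + R*r
(-33899 + u(-561, K(-22, 16)))*(404017 + (-213305 - 1*(-154382))) = (-33899 - 561*(-24 - 561))*(404017 + (-213305 - 1*(-154382))) = (-33899 - 561*(-585))*(404017 + (-213305 + 154382)) = (-33899 + 328185)*(404017 - 58923) = 294286*345094 = 101556332884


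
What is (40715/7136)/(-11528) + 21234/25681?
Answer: 1745744097157/2112616853248 ≈ 0.82634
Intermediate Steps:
(40715/7136)/(-11528) + 21234/25681 = (40715*(1/7136))*(-1/11528) + 21234*(1/25681) = (40715/7136)*(-1/11528) + 21234/25681 = -40715/82263808 + 21234/25681 = 1745744097157/2112616853248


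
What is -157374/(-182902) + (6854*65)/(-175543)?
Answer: -26929382969/16053582893 ≈ -1.6775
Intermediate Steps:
-157374/(-182902) + (6854*65)/(-175543) = -157374*(-1/182902) + 445510*(-1/175543) = 78687/91451 - 445510/175543 = -26929382969/16053582893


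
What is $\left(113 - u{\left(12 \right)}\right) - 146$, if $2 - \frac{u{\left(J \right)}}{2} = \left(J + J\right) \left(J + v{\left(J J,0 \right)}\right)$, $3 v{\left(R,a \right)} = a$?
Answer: $539$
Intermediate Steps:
$v{\left(R,a \right)} = \frac{a}{3}$
$u{\left(J \right)} = 4 - 4 J^{2}$ ($u{\left(J \right)} = 4 - 2 \left(J + J\right) \left(J + \frac{1}{3} \cdot 0\right) = 4 - 2 \cdot 2 J \left(J + 0\right) = 4 - 2 \cdot 2 J J = 4 - 2 \cdot 2 J^{2} = 4 - 4 J^{2}$)
$\left(113 - u{\left(12 \right)}\right) - 146 = \left(113 - \left(4 - 4 \cdot 12^{2}\right)\right) - 146 = \left(113 - \left(4 - 576\right)\right) - 146 = \left(113 - -572\right) - 146 = \left(113 + 572\right) - 146 = 685 - 146 = 539$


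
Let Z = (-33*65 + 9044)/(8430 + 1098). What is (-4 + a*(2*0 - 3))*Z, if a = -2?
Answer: 6899/4764 ≈ 1.4482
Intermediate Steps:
Z = 6899/9528 (Z = (-2145 + 9044)/9528 = 6899*(1/9528) = 6899/9528 ≈ 0.72408)
(-4 + a*(2*0 - 3))*Z = (-4 - 2*(2*0 - 3))*(6899/9528) = (-4 - 2*(0 - 3))*(6899/9528) = (-4 - 2*(-3))*(6899/9528) = (-4 + 6)*(6899/9528) = 2*(6899/9528) = 6899/4764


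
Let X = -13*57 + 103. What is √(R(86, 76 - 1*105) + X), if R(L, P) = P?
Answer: I*√667 ≈ 25.826*I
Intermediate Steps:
X = -638 (X = -741 + 103 = -638)
√(R(86, 76 - 1*105) + X) = √((76 - 1*105) - 638) = √((76 - 105) - 638) = √(-29 - 638) = √(-667) = I*√667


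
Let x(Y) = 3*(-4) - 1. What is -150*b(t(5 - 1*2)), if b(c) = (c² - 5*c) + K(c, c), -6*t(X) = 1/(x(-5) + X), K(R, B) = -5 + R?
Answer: 18239/24 ≈ 759.96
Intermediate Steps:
x(Y) = -13 (x(Y) = -12 - 1 = -13)
t(X) = -1/(6*(-13 + X))
b(c) = -5 + c² - 4*c (b(c) = (c² - 5*c) + (-5 + c) = -5 + c² - 4*c)
-150*b(t(5 - 1*2)) = -150*(-5 + (-1/(-78 + 6*(5 - 1*2)))² - (-4)/(-78 + 6*(5 - 1*2))) = -150*(-5 + (-1/(-78 + 6*(5 - 2)))² - (-4)/(-78 + 6*(5 - 2))) = -150*(-5 + (-1/(-78 + 6*3))² - (-4)/(-78 + 6*3)) = -150*(-5 + (-1/(-78 + 18))² - (-4)/(-78 + 18)) = -150*(-5 + (-1/(-60))² - (-4)/(-60)) = -150*(-5 + (-1*(-1/60))² - (-4)*(-1)/60) = -150*(-5 + (1/60)² - 4*1/60) = -150*(-5 + 1/3600 - 1/15) = -150*(-18239/3600) = 18239/24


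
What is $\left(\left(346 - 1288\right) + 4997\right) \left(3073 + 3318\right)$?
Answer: $25915505$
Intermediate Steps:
$\left(\left(346 - 1288\right) + 4997\right) \left(3073 + 3318\right) = \left(\left(346 - 1288\right) + 4997\right) 6391 = \left(-942 + 4997\right) 6391 = 4055 \cdot 6391 = 25915505$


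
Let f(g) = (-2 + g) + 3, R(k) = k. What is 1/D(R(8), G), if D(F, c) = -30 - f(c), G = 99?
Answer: -1/130 ≈ -0.0076923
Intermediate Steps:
f(g) = 1 + g
D(F, c) = -31 - c (D(F, c) = -30 - (1 + c) = -30 + (-1 - c) = -31 - c)
1/D(R(8), G) = 1/(-31 - 1*99) = 1/(-31 - 99) = 1/(-130) = -1/130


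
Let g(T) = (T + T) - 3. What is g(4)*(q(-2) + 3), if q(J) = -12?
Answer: -45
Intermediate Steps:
g(T) = -3 + 2*T (g(T) = 2*T - 3 = -3 + 2*T)
g(4)*(q(-2) + 3) = (-3 + 2*4)*(-12 + 3) = (-3 + 8)*(-9) = 5*(-9) = -45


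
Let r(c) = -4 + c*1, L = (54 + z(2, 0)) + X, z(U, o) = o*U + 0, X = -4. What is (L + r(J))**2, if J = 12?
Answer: 3364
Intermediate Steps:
z(U, o) = U*o (z(U, o) = U*o + 0 = U*o)
L = 50 (L = (54 + 2*0) - 4 = (54 + 0) - 4 = 54 - 4 = 50)
r(c) = -4 + c
(L + r(J))**2 = (50 + (-4 + 12))**2 = (50 + 8)**2 = 58**2 = 3364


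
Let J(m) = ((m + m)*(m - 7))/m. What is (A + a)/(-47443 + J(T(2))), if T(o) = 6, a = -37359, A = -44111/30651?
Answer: 229026964/290847339 ≈ 0.78745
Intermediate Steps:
A = -44111/30651 (A = -44111*1/30651 = -44111/30651 ≈ -1.4391)
J(m) = -14 + 2*m (J(m) = ((2*m)*(-7 + m))/m = (2*m*(-7 + m))/m = -14 + 2*m)
(A + a)/(-47443 + J(T(2))) = (-44111/30651 - 37359)/(-47443 + (-14 + 2*6)) = -1145134820/(30651*(-47443 + (-14 + 12))) = -1145134820/(30651*(-47443 - 2)) = -1145134820/30651/(-47445) = -1145134820/30651*(-1/47445) = 229026964/290847339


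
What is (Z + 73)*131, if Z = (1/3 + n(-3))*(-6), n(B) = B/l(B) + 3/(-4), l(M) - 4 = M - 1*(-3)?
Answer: 10480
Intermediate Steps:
l(M) = 7 + M (l(M) = 4 + (M - 1*(-3)) = 4 + (M + 3) = 4 + (3 + M) = 7 + M)
n(B) = -¾ + B/(7 + B) (n(B) = B/(7 + B) + 3/(-4) = B/(7 + B) + 3*(-¼) = B/(7 + B) - ¾ = -¾ + B/(7 + B))
Z = 7 (Z = (1/3 + (-21 - 3)/(4*(7 - 3)))*(-6) = (⅓ + (¼)*(-24)/4)*(-6) = (⅓ + (¼)*(¼)*(-24))*(-6) = (⅓ - 3/2)*(-6) = -7/6*(-6) = 7)
(Z + 73)*131 = (7 + 73)*131 = 80*131 = 10480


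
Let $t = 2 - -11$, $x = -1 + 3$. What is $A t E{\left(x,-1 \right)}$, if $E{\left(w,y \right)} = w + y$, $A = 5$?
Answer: $65$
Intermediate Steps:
$x = 2$
$t = 13$ ($t = 2 + 11 = 13$)
$A t E{\left(x,-1 \right)} = 5 \cdot 13 \left(2 - 1\right) = 65 \cdot 1 = 65$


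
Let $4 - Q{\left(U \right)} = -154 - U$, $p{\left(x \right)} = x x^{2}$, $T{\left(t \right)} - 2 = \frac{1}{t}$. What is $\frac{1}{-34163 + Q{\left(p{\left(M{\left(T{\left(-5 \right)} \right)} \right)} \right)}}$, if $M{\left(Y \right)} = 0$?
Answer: $- \frac{1}{34005} \approx -2.9407 \cdot 10^{-5}$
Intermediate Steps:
$T{\left(t \right)} = 2 + \frac{1}{t}$
$p{\left(x \right)} = x^{3}$
$Q{\left(U \right)} = 158 + U$ ($Q{\left(U \right)} = 4 - \left(-154 - U\right) = 4 + \left(154 + U\right) = 158 + U$)
$\frac{1}{-34163 + Q{\left(p{\left(M{\left(T{\left(-5 \right)} \right)} \right)} \right)}} = \frac{1}{-34163 + \left(158 + 0^{3}\right)} = \frac{1}{-34163 + \left(158 + 0\right)} = \frac{1}{-34163 + 158} = \frac{1}{-34005} = - \frac{1}{34005}$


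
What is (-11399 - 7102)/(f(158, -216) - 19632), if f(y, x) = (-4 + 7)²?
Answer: 6167/6541 ≈ 0.94282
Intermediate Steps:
f(y, x) = 9 (f(y, x) = 3² = 9)
(-11399 - 7102)/(f(158, -216) - 19632) = (-11399 - 7102)/(9 - 19632) = -18501/(-19623) = -18501*(-1/19623) = 6167/6541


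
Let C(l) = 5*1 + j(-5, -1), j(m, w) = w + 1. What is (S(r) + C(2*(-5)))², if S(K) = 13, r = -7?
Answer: 324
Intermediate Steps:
j(m, w) = 1 + w
C(l) = 5 (C(l) = 5*1 + (1 - 1) = 5 + 0 = 5)
(S(r) + C(2*(-5)))² = (13 + 5)² = 18² = 324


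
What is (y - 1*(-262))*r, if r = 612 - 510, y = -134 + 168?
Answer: 30192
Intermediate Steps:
y = 34
r = 102
(y - 1*(-262))*r = (34 - 1*(-262))*102 = (34 + 262)*102 = 296*102 = 30192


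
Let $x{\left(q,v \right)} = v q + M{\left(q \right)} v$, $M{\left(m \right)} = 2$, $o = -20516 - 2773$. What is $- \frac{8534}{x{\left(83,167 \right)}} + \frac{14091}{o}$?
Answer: $- \frac{1117003}{926015} \approx -1.2062$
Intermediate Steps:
$o = -23289$
$x{\left(q,v \right)} = 2 v + q v$ ($x{\left(q,v \right)} = v q + 2 v = q v + 2 v = 2 v + q v$)
$- \frac{8534}{x{\left(83,167 \right)}} + \frac{14091}{o} = - \frac{8534}{167 \left(2 + 83\right)} + \frac{14091}{-23289} = - \frac{8534}{167 \cdot 85} + 14091 \left(- \frac{1}{23289}\right) = - \frac{8534}{14195} - \frac{671}{1109} = \left(-8534\right) \frac{1}{14195} - \frac{671}{1109} = - \frac{502}{835} - \frac{671}{1109} = - \frac{1117003}{926015}$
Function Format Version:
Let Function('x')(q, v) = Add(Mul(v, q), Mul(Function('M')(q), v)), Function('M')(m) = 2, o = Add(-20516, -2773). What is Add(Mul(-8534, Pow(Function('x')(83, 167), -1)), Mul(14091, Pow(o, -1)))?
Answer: Rational(-1117003, 926015) ≈ -1.2062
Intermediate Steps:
o = -23289
Function('x')(q, v) = Add(Mul(2, v), Mul(q, v)) (Function('x')(q, v) = Add(Mul(v, q), Mul(2, v)) = Add(Mul(q, v), Mul(2, v)) = Add(Mul(2, v), Mul(q, v)))
Add(Mul(-8534, Pow(Function('x')(83, 167), -1)), Mul(14091, Pow(o, -1))) = Add(Mul(-8534, Pow(Mul(167, Add(2, 83)), -1)), Mul(14091, Pow(-23289, -1))) = Add(Mul(-8534, Pow(Mul(167, 85), -1)), Mul(14091, Rational(-1, 23289))) = Add(Mul(-8534, Pow(14195, -1)), Rational(-671, 1109)) = Add(Mul(-8534, Rational(1, 14195)), Rational(-671, 1109)) = Add(Rational(-502, 835), Rational(-671, 1109)) = Rational(-1117003, 926015)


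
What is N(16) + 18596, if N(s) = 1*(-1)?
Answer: 18595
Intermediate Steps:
N(s) = -1
N(16) + 18596 = -1 + 18596 = 18595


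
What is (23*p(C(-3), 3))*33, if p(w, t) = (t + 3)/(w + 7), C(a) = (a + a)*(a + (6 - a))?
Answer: -4554/29 ≈ -157.03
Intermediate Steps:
C(a) = 12*a (C(a) = (2*a)*6 = 12*a)
p(w, t) = (3 + t)/(7 + w)
(23*p(C(-3), 3))*33 = (23*((3 + 3)/(7 + 12*(-3))))*33 = (23*(6/(7 - 36)))*33 = (23*(6/(-29)))*33 = (23*(-1/29*6))*33 = (23*(-6/29))*33 = -138/29*33 = -4554/29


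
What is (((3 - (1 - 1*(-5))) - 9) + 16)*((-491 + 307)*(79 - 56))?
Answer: -16928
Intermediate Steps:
(((3 - (1 - 1*(-5))) - 9) + 16)*((-491 + 307)*(79 - 56)) = (((3 - (1 + 5)) - 9) + 16)*(-184*23) = (((3 - 1*6) - 9) + 16)*(-4232) = (((3 - 6) - 9) + 16)*(-4232) = ((-3 - 9) + 16)*(-4232) = (-12 + 16)*(-4232) = 4*(-4232) = -16928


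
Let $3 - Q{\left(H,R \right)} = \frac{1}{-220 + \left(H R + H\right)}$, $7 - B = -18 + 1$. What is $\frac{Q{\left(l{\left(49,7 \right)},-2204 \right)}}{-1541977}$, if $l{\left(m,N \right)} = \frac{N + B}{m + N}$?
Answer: $- \frac{241895}{124303391901} \approx -1.946 \cdot 10^{-6}$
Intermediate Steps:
$B = 24$ ($B = 7 - \left(-18 + 1\right) = 7 - -17 = 7 + 17 = 24$)
$l{\left(m,N \right)} = \frac{24 + N}{N + m}$ ($l{\left(m,N \right)} = \frac{N + 24}{m + N} = \frac{24 + N}{N + m}$)
$Q{\left(H,R \right)} = 3 - \frac{1}{-220 + H + H R}$ ($Q{\left(H,R \right)} = 3 - \frac{1}{-220 + \left(H R + H\right)} = 3 - \frac{1}{-220 + \left(H + H R\right)} = 3 - \frac{1}{-220 + H + H R}$)
$\frac{Q{\left(l{\left(49,7 \right)},-2204 \right)}}{-1541977} = \frac{\frac{1}{-220 + \frac{24 + 7}{7 + 49} + \frac{24 + 7}{7 + 49} \left(-2204\right)} \left(-661 + 3 \frac{24 + 7}{7 + 49} + 3 \frac{24 + 7}{7 + 49} \left(-2204\right)\right)}{-1541977} = \frac{-661 + 3 \cdot \frac{1}{56} \cdot 31 + 3 \cdot \frac{1}{56} \cdot 31 \left(-2204\right)}{-220 + \frac{1}{56} \cdot 31 + \frac{1}{56} \cdot 31 \left(-2204\right)} \left(- \frac{1}{1541977}\right) = \frac{-661 + 3 \cdot \frac{31}{56} + 3 \cdot \frac{31}{56} \left(-2204\right)}{-220 + \frac{31}{56} + \frac{31}{56} \left(-2204\right)} \left(- \frac{1}{1541977}\right) = \frac{-661 + \frac{93}{56} - \frac{51243}{14}}{-220 + \frac{31}{56} - \frac{17081}{14}} \left(- \frac{1}{1541977}\right) = \frac{1}{- \frac{80613}{56}} \left(- \frac{241895}{56}\right) \left(- \frac{1}{1541977}\right) = \left(- \frac{56}{80613}\right) \left(- \frac{241895}{56}\right) \left(- \frac{1}{1541977}\right) = \frac{241895}{80613} \left(- \frac{1}{1541977}\right) = - \frac{241895}{124303391901}$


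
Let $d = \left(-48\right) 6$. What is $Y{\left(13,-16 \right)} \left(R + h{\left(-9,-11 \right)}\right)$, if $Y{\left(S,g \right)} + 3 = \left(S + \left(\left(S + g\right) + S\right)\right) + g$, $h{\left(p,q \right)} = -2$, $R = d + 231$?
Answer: $-236$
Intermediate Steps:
$d = -288$
$R = -57$ ($R = -288 + 231 = -57$)
$Y{\left(S,g \right)} = -3 + 2 g + 3 S$ ($Y{\left(S,g \right)} = -3 + \left(\left(S + \left(\left(S + g\right) + S\right)\right) + g\right) = -3 + \left(\left(S + \left(g + 2 S\right)\right) + g\right) = -3 + \left(\left(g + 3 S\right) + g\right) = -3 + \left(2 g + 3 S\right) = -3 + 2 g + 3 S$)
$Y{\left(13,-16 \right)} \left(R + h{\left(-9,-11 \right)}\right) = \left(-3 + 2 \left(-16\right) + 3 \cdot 13\right) \left(-57 - 2\right) = \left(-3 - 32 + 39\right) \left(-59\right) = 4 \left(-59\right) = -236$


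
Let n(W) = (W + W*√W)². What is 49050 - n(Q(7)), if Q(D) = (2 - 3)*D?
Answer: 49344 - 98*I*√7 ≈ 49344.0 - 259.28*I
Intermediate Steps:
Q(D) = -D
n(W) = (W + W^(3/2))²
49050 - n(Q(7)) = 49050 - (-1*7 + (-1*7)^(3/2))² = 49050 - (-7 + (-7)^(3/2))² = 49050 - (-7 - 7*I*√7)²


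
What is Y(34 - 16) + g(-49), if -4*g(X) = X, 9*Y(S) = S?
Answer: 57/4 ≈ 14.250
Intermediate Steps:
Y(S) = S/9
g(X) = -X/4
Y(34 - 16) + g(-49) = (34 - 16)/9 - ¼*(-49) = (⅑)*18 + 49/4 = 2 + 49/4 = 57/4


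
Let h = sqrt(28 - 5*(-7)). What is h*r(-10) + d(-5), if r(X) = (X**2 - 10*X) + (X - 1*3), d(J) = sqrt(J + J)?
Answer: 561*sqrt(7) + I*sqrt(10) ≈ 1484.3 + 3.1623*I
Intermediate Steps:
d(J) = sqrt(2)*sqrt(J) (d(J) = sqrt(2*J) = sqrt(2)*sqrt(J))
h = 3*sqrt(7) (h = sqrt(28 + 35) = sqrt(63) = 3*sqrt(7) ≈ 7.9373)
r(X) = -3 + X**2 - 9*X (r(X) = (X**2 - 10*X) + (X - 3) = (X**2 - 10*X) + (-3 + X) = -3 + X**2 - 9*X)
h*r(-10) + d(-5) = (3*sqrt(7))*(-3 + (-10)**2 - 9*(-10)) + sqrt(2)*sqrt(-5) = (3*sqrt(7))*(-3 + 100 + 90) + sqrt(2)*(I*sqrt(5)) = (3*sqrt(7))*187 + I*sqrt(10) = 561*sqrt(7) + I*sqrt(10)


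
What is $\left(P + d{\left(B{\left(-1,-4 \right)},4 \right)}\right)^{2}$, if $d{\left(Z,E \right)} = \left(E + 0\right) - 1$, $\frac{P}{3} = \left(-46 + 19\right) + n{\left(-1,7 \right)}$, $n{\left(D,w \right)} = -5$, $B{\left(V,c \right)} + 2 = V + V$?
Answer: $8649$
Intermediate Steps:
$B{\left(V,c \right)} = -2 + 2 V$ ($B{\left(V,c \right)} = -2 + \left(V + V\right) = -2 + 2 V$)
$P = -96$ ($P = 3 \left(\left(-46 + 19\right) - 5\right) = 3 \left(-27 - 5\right) = 3 \left(-32\right) = -96$)
$d{\left(Z,E \right)} = -1 + E$ ($d{\left(Z,E \right)} = E - 1 = -1 + E$)
$\left(P + d{\left(B{\left(-1,-4 \right)},4 \right)}\right)^{2} = \left(-96 + \left(-1 + 4\right)\right)^{2} = \left(-96 + 3\right)^{2} = \left(-93\right)^{2} = 8649$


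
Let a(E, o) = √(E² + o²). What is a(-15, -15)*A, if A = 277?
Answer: 4155*√2 ≈ 5876.1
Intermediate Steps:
a(-15, -15)*A = √((-15)² + (-15)²)*277 = √(225 + 225)*277 = √450*277 = (15*√2)*277 = 4155*√2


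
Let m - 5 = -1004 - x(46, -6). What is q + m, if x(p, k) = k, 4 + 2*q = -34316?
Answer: -18153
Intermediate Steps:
q = -17160 (q = -2 + (½)*(-34316) = -2 - 17158 = -17160)
m = -993 (m = 5 + (-1004 - 1*(-6)) = 5 + (-1004 + 6) = 5 - 998 = -993)
q + m = -17160 - 993 = -18153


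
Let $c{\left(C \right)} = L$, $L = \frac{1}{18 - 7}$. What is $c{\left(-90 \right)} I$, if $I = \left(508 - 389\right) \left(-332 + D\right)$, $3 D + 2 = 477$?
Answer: $- \frac{61999}{33} \approx -1878.8$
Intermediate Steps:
$D = \frac{475}{3}$ ($D = - \frac{2}{3} + \frac{1}{3} \cdot 477 = - \frac{2}{3} + 159 = \frac{475}{3} \approx 158.33$)
$L = \frac{1}{11} \approx 0.090909$
$c{\left(C \right)} = \frac{1}{11}$
$I = - \frac{61999}{3}$ ($I = \left(508 - 389\right) \left(-332 + \frac{475}{3}\right) = 119 \left(- \frac{521}{3}\right) = - \frac{61999}{3} \approx -20666.0$)
$c{\left(-90 \right)} I = \frac{1}{11} \left(- \frac{61999}{3}\right) = - \frac{61999}{33}$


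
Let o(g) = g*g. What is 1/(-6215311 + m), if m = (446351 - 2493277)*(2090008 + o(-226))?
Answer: -1/4382646723095 ≈ -2.2817e-13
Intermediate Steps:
o(g) = g²
m = -4382640507784 (m = (446351 - 2493277)*(2090008 + (-226)²) = -2046926*(2090008 + 51076) = -2046926*2141084 = -4382640507784)
1/(-6215311 + m) = 1/(-6215311 - 4382640507784) = 1/(-4382646723095) = -1/4382646723095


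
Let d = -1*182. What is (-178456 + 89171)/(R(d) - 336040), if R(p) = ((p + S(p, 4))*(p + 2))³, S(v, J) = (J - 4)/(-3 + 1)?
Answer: -17857/7031721647992 ≈ -2.5395e-9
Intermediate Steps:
d = -182
S(v, J) = 2 - J/2 (S(v, J) = (-4 + J)/(-2) = (-4 + J)*(-½) = 2 - J/2)
R(p) = p³*(2 + p)³ (R(p) = ((p + (2 - ½*4))*(p + 2))³ = ((p + (2 - 2))*(2 + p))³ = ((p + 0)*(2 + p))³ = (p*(2 + p))³ = p³*(2 + p)³)
(-178456 + 89171)/(R(d) - 336040) = (-178456 + 89171)/((-182)³*(2 - 182)³ - 336040) = -89285/(-6028568*(-180)³ - 336040) = -89285/(-6028568*(-5832000) - 336040) = -89285/(35158608576000 - 336040) = -89285/35158608239960 = -89285*1/35158608239960 = -17857/7031721647992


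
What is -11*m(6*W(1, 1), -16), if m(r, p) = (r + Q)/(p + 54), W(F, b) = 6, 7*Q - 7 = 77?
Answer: -264/19 ≈ -13.895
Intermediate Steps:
Q = 12 (Q = 1 + (1/7)*77 = 1 + 11 = 12)
m(r, p) = (12 + r)/(54 + p) (m(r, p) = (r + 12)/(p + 54) = (12 + r)/(54 + p))
-11*m(6*W(1, 1), -16) = -11*(12 + 6*6)/(54 - 16) = -11*(12 + 36)/38 = -11*48/38 = -11*24/19 = -264/19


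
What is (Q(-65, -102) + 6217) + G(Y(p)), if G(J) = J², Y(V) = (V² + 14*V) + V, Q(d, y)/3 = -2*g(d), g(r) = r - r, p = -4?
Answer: 8153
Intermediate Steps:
g(r) = 0
Q(d, y) = 0 (Q(d, y) = 3*(-2*0) = 3*0 = 0)
Y(V) = V² + 15*V
(Q(-65, -102) + 6217) + G(Y(p)) = (0 + 6217) + (-4*(15 - 4))² = 6217 + (-4*11)² = 6217 + (-44)² = 6217 + 1936 = 8153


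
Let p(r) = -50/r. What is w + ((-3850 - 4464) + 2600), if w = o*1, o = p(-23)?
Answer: -131372/23 ≈ -5711.8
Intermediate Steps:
o = 50/23 (o = -50/(-23) = -50*(-1/23) = 50/23 ≈ 2.1739)
w = 50/23 (w = (50/23)*1 = 50/23 ≈ 2.1739)
w + ((-3850 - 4464) + 2600) = 50/23 + ((-3850 - 4464) + 2600) = 50/23 + (-8314 + 2600) = 50/23 - 5714 = -131372/23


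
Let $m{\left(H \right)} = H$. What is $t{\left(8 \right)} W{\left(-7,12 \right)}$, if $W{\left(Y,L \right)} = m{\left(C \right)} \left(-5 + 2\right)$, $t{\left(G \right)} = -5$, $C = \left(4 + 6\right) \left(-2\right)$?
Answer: $-300$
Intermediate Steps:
$C = -20$ ($C = 10 \left(-2\right) = -20$)
$W{\left(Y,L \right)} = 60$ ($W{\left(Y,L \right)} = - 20 \left(-5 + 2\right) = \left(-20\right) \left(-3\right) = 60$)
$t{\left(8 \right)} W{\left(-7,12 \right)} = \left(-5\right) 60 = -300$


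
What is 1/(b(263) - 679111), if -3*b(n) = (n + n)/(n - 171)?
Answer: -138/93717581 ≈ -1.4725e-6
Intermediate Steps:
b(n) = -2*n/(3*(-171 + n)) (b(n) = -(n + n)/(3*(n - 171)) = -2*n/(3*(-171 + n)))
1/(b(263) - 679111) = 1/(-2*263/(-513 + 3*263) - 679111) = 1/(-2*263/(-513 + 789) - 679111) = 1/(-2*263/276 - 679111) = 1/(-2*263*1/276 - 679111) = 1/(-263/138 - 679111) = 1/(-93717581/138) = -138/93717581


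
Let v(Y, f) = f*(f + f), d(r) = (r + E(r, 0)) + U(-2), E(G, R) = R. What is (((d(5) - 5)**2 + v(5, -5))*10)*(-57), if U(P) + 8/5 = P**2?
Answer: -158916/5 ≈ -31783.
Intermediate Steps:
U(P) = -8/5 + P**2
d(r) = 12/5 + r (d(r) = (r + 0) + (-8/5 + (-2)**2) = r + (-8/5 + 4) = r + 12/5 = 12/5 + r)
v(Y, f) = 2*f**2 (v(Y, f) = f*(2*f) = 2*f**2)
(((d(5) - 5)**2 + v(5, -5))*10)*(-57) = ((((12/5 + 5) - 5)**2 + 2*(-5)**2)*10)*(-57) = (((37/5 - 5)**2 + 2*25)*10)*(-57) = (((12/5)**2 + 50)*10)*(-57) = ((144/25 + 50)*10)*(-57) = ((1394/25)*10)*(-57) = (2788/5)*(-57) = -158916/5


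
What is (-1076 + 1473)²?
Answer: 157609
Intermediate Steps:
(-1076 + 1473)² = 397² = 157609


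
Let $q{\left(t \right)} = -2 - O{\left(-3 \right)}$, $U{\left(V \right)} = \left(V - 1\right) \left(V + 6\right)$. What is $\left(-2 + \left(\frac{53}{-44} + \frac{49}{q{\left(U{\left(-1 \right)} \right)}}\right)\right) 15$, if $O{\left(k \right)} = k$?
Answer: $\frac{30225}{44} \approx 686.93$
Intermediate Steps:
$U{\left(V \right)} = \left(-1 + V\right) \left(6 + V\right)$
$q{\left(t \right)} = 1$ ($q{\left(t \right)} = -2 - -3 = -2 + 3 = 1$)
$\left(-2 + \left(\frac{53}{-44} + \frac{49}{q{\left(U{\left(-1 \right)} \right)}}\right)\right) 15 = \left(-2 + \left(\frac{53}{-44} + \frac{49}{1}\right)\right) 15 = \left(-2 + \left(53 \left(- \frac{1}{44}\right) + 49 \cdot 1\right)\right) 15 = \left(-2 + \left(- \frac{53}{44} + 49\right)\right) 15 = \left(-2 + \frac{2103}{44}\right) 15 = \frac{2015}{44} \cdot 15 = \frac{30225}{44}$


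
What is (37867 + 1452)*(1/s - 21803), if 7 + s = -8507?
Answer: -7298815184017/8514 ≈ -8.5727e+8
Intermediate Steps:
s = -8514 (s = -7 - 8507 = -8514)
(37867 + 1452)*(1/s - 21803) = (37867 + 1452)*(1/(-8514) - 21803) = 39319*(-1/8514 - 21803) = 39319*(-185630743/8514) = -7298815184017/8514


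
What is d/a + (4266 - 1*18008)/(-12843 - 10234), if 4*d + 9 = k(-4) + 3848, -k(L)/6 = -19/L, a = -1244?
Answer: -39109433/229662304 ≈ -0.17029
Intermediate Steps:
k(L) = 114/L (k(L) = -(-114)/L = 114/L)
d = 7621/8 (d = -9/4 + (114/(-4) + 3848)/4 = -9/4 + (114*(-¼) + 3848)/4 = -9/4 + (-57/2 + 3848)/4 = -9/4 + (¼)*(7639/2) = -9/4 + 7639/8 = 7621/8 ≈ 952.63)
d/a + (4266 - 1*18008)/(-12843 - 10234) = (7621/8)/(-1244) + (4266 - 1*18008)/(-12843 - 10234) = (7621/8)*(-1/1244) + (4266 - 18008)/(-23077) = -7621/9952 - 13742*(-1/23077) = -7621/9952 + 13742/23077 = -39109433/229662304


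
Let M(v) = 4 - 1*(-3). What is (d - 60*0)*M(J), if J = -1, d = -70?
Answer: -490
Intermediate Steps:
M(v) = 7 (M(v) = 4 + 3 = 7)
(d - 60*0)*M(J) = (-70 - 60*0)*7 = (-70 + 0)*7 = -70*7 = -490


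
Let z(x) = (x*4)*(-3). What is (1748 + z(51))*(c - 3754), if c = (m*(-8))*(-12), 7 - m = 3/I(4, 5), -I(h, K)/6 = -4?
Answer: -3514784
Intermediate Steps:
I(h, K) = 24 (I(h, K) = -6*(-4) = 24)
z(x) = -12*x (z(x) = (4*x)*(-3) = -12*x)
m = 55/8 (m = 7 - 3/24 = 7 - 1*⅛ = 7 - ⅛ = 55/8 ≈ 6.8750)
c = 660 (c = ((55/8)*(-8))*(-12) = -55*(-12) = 660)
(1748 + z(51))*(c - 3754) = (1748 - 12*51)*(660 - 3754) = (1748 - 612)*(-3094) = 1136*(-3094) = -3514784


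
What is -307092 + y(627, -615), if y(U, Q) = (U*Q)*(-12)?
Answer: 4320168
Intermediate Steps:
y(U, Q) = -12*Q*U (y(U, Q) = (Q*U)*(-12) = -12*Q*U)
-307092 + y(627, -615) = -307092 - 12*(-615)*627 = -307092 + 4627260 = 4320168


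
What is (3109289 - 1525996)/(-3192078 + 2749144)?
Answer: -1583293/442934 ≈ -3.5746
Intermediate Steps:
(3109289 - 1525996)/(-3192078 + 2749144) = 1583293/(-442934) = 1583293*(-1/442934) = -1583293/442934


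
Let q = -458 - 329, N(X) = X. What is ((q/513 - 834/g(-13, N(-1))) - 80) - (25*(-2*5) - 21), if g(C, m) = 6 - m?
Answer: 252530/3591 ≈ 70.323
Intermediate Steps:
q = -787
((q/513 - 834/g(-13, N(-1))) - 80) - (25*(-2*5) - 21) = ((-787/513 - 834/(6 - 1*(-1))) - 80) - (25*(-2*5) - 21) = ((-787*1/513 - 834/(6 + 1)) - 80) - (25*(-10) - 21) = ((-787/513 - 834/7) - 80) - (-250 - 21) = ((-787/513 - 834*⅐) - 80) - 1*(-271) = ((-787/513 - 834/7) - 80) + 271 = (-433351/3591 - 80) + 271 = -720631/3591 + 271 = 252530/3591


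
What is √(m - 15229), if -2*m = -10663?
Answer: I*√39590/2 ≈ 99.486*I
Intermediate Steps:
m = 10663/2 (m = -½*(-10663) = 10663/2 ≈ 5331.5)
√(m - 15229) = √(10663/2 - 15229) = √(-19795/2) = I*√39590/2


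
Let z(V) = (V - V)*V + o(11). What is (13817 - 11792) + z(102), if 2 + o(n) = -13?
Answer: 2010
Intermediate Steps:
o(n) = -15 (o(n) = -2 - 13 = -15)
z(V) = -15 (z(V) = (V - V)*V - 15 = 0*V - 15 = 0 - 15 = -15)
(13817 - 11792) + z(102) = (13817 - 11792) - 15 = 2025 - 15 = 2010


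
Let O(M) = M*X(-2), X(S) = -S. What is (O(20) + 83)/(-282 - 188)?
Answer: -123/470 ≈ -0.26170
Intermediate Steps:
O(M) = 2*M (O(M) = M*(-1*(-2)) = M*2 = 2*M)
(O(20) + 83)/(-282 - 188) = (2*20 + 83)/(-282 - 188) = (40 + 83)/(-470) = 123*(-1/470) = -123/470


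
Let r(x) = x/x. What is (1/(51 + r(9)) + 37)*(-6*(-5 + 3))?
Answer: 5775/13 ≈ 444.23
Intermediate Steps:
r(x) = 1
(1/(51 + r(9)) + 37)*(-6*(-5 + 3)) = (1/(51 + 1) + 37)*(-6*(-5 + 3)) = (1/52 + 37)*(-6*(-2)) = (1/52 + 37)*12 = (1925/52)*12 = 5775/13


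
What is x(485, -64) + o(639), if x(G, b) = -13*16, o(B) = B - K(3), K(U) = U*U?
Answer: 422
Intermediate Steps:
K(U) = U²
o(B) = -9 + B (o(B) = B - 1*3² = B - 1*9 = B - 9 = -9 + B)
x(G, b) = -208
x(485, -64) + o(639) = -208 + (-9 + 639) = -208 + 630 = 422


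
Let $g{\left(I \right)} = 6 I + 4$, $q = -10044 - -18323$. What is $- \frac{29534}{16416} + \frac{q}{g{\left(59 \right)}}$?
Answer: $\frac{31333723}{1469232} \approx 21.327$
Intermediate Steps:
$q = 8279$ ($q = -10044 + 18323 = 8279$)
$g{\left(I \right)} = 4 + 6 I$
$- \frac{29534}{16416} + \frac{q}{g{\left(59 \right)}} = - \frac{29534}{16416} + \frac{8279}{4 + 6 \cdot 59} = \left(-29534\right) \frac{1}{16416} + \frac{8279}{4 + 354} = - \frac{14767}{8208} + \frac{8279}{358} = \frac{31333723}{1469232}$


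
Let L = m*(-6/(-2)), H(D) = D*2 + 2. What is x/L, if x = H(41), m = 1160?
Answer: 7/290 ≈ 0.024138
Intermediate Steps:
H(D) = 2 + 2*D (H(D) = 2*D + 2 = 2 + 2*D)
x = 84 (x = 2 + 2*41 = 2 + 82 = 84)
L = 3480 (L = 1160*(-6/(-2)) = 1160*(-6*(-1/2)) = 1160*3 = 3480)
x/L = 84/3480 = 84*(1/3480) = 7/290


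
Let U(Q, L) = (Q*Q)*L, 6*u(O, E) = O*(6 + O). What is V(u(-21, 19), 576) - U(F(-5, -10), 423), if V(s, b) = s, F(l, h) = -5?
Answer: -21045/2 ≈ -10523.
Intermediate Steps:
u(O, E) = O*(6 + O)/6 (u(O, E) = (O*(6 + O))/6 = O*(6 + O)/6)
U(Q, L) = L*Q² (U(Q, L) = Q²*L = L*Q²)
V(u(-21, 19), 576) - U(F(-5, -10), 423) = (⅙)*(-21)*(6 - 21) - 423*(-5)² = (⅙)*(-21)*(-15) - 423*25 = 105/2 - 1*10575 = 105/2 - 10575 = -21045/2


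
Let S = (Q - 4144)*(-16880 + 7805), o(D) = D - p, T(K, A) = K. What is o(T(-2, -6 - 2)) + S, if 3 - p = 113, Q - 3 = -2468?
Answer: 59976783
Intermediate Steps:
Q = -2465 (Q = 3 - 2468 = -2465)
p = -110 (p = 3 - 1*113 = 3 - 113 = -110)
o(D) = 110 + D (o(D) = D - 1*(-110) = D + 110 = 110 + D)
S = 59976675 (S = (-2465 - 4144)*(-16880 + 7805) = -6609*(-9075) = 59976675)
o(T(-2, -6 - 2)) + S = (110 - 2) + 59976675 = 108 + 59976675 = 59976783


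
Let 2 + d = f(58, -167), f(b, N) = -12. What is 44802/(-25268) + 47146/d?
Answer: -297978089/88438 ≈ -3369.3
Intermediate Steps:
d = -14 (d = -2 - 12 = -14)
44802/(-25268) + 47146/d = 44802/(-25268) + 47146/(-14) = 44802*(-1/25268) + 47146*(-1/14) = -22401/12634 - 23573/7 = -297978089/88438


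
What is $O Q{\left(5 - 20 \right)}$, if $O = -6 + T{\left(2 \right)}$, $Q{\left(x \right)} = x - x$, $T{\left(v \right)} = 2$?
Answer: $0$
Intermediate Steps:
$Q{\left(x \right)} = 0$
$O = -4$ ($O = -6 + 2 = -4$)
$O Q{\left(5 - 20 \right)} = \left(-4\right) 0 = 0$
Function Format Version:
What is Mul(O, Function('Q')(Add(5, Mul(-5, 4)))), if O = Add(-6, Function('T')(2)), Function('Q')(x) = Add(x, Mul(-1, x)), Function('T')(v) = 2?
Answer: 0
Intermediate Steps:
Function('Q')(x) = 0
O = -4 (O = Add(-6, 2) = -4)
Mul(O, Function('Q')(Add(5, Mul(-5, 4)))) = Mul(-4, 0) = 0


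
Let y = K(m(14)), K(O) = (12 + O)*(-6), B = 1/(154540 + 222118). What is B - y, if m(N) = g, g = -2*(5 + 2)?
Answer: -4519895/376658 ≈ -12.000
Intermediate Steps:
g = -14 (g = -2*7 = -14)
m(N) = -14
B = 1/376658 ≈ 2.6549e-6
K(O) = -72 - 6*O
y = 12 (y = -72 - 6*(-14) = -72 + 84 = 12)
B - y = 1/376658 - 1*12 = 1/376658 - 12 = -4519895/376658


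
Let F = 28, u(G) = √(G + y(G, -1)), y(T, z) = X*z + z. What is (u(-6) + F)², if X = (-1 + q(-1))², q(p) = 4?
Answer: 768 + 224*I ≈ 768.0 + 224.0*I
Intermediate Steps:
X = 9 (X = (-1 + 4)² = 3² = 9)
y(T, z) = 10*z (y(T, z) = 9*z + z = 10*z)
u(G) = √(-10 + G) (u(G) = √(G + 10*(-1)) = √(G - 10) = √(-10 + G))
(u(-6) + F)² = (√(-10 - 6) + 28)² = (√(-16) + 28)² = (4*I + 28)² = (28 + 4*I)²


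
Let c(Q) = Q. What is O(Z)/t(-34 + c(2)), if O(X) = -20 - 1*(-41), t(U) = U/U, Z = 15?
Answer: 21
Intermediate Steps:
t(U) = 1
O(X) = 21 (O(X) = -20 + 41 = 21)
O(Z)/t(-34 + c(2)) = 21/1 = 21*1 = 21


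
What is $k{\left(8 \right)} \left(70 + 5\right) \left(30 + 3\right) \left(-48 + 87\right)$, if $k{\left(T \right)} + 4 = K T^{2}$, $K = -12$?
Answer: $-74517300$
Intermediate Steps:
$k{\left(T \right)} = -4 - 12 T^{2}$
$k{\left(8 \right)} \left(70 + 5\right) \left(30 + 3\right) \left(-48 + 87\right) = \left(-4 - 12 \cdot 8^{2}\right) \left(70 + 5\right) \left(30 + 3\right) \left(-48 + 87\right) = \left(-4 - 768\right) 75 \cdot 33 \cdot 39 = \left(-4 - 768\right) 2475 \cdot 39 = \left(-772\right) 2475 \cdot 39 = \left(-1910700\right) 39 = -74517300$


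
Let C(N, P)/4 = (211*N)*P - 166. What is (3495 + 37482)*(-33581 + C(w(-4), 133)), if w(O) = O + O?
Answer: -38201258997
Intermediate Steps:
w(O) = 2*O
C(N, P) = -664 + 844*N*P (C(N, P) = 4*((211*N)*P - 166) = 4*(211*N*P - 166) = 4*(-166 + 211*N*P) = -664 + 844*N*P)
(3495 + 37482)*(-33581 + C(w(-4), 133)) = (3495 + 37482)*(-33581 + (-664 + 844*(2*(-4))*133)) = 40977*(-33581 + (-664 + 844*(-8)*133)) = 40977*(-33581 + (-664 - 898016)) = 40977*(-33581 - 898680) = 40977*(-932261) = -38201258997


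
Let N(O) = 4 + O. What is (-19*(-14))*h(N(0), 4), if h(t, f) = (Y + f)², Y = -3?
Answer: 266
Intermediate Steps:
h(t, f) = (-3 + f)²
(-19*(-14))*h(N(0), 4) = (-19*(-14))*(-3 + 4)² = 266*1² = 266*1 = 266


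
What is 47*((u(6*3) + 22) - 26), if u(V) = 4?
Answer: 0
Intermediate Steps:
47*((u(6*3) + 22) - 26) = 47*((4 + 22) - 26) = 47*(26 - 26) = 47*0 = 0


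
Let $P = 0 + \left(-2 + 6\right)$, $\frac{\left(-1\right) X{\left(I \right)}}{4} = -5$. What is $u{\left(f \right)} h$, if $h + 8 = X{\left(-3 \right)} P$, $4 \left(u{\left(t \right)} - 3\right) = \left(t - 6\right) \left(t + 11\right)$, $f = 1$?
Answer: $-864$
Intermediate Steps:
$X{\left(I \right)} = 20$ ($X{\left(I \right)} = \left(-4\right) \left(-5\right) = 20$)
$u{\left(t \right)} = 3 + \frac{\left(-6 + t\right) \left(11 + t\right)}{4}$ ($u{\left(t \right)} = 3 + \frac{\left(t - 6\right) \left(t + 11\right)}{4} = 3 + \frac{\left(-6 + t\right) \left(11 + t\right)}{4}$)
$P = 4$ ($P = 0 + 4 = 4$)
$h = 72$ ($h = -8 + 20 \cdot 4 = -8 + 80 = 72$)
$u{\left(f \right)} h = \left(- \frac{27}{2} + \frac{1^{2}}{4} + \frac{5}{4} \cdot 1\right) 72 = \left(- \frac{27}{2} + \frac{1}{4} \cdot 1 + \frac{5}{4}\right) 72 = \left(- \frac{27}{2} + \frac{1}{4} + \frac{5}{4}\right) 72 = \left(-12\right) 72 = -864$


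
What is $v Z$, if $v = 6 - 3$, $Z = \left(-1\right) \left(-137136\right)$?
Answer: $411408$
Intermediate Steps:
$Z = 137136$
$v = 3$ ($v = 6 - 3 = 3$)
$v Z = 3 \cdot 137136 = 411408$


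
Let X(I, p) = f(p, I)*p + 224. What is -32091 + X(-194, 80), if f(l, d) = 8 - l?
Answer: -37627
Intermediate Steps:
X(I, p) = 224 + p*(8 - p) (X(I, p) = (8 - p)*p + 224 = p*(8 - p) + 224 = 224 + p*(8 - p))
-32091 + X(-194, 80) = -32091 + (224 - 1*80*(-8 + 80)) = -32091 + (224 - 1*80*72) = -32091 + (224 - 5760) = -32091 - 5536 = -37627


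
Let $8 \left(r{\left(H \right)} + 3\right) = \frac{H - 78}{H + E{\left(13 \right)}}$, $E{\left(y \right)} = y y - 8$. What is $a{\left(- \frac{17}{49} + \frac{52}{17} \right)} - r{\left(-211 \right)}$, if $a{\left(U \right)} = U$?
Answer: $\frac{1662463}{333200} \approx 4.9894$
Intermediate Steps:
$E{\left(y \right)} = -8 + y^{2}$ ($E{\left(y \right)} = y^{2} - 8 = -8 + y^{2}$)
$r{\left(H \right)} = -3 + \frac{-78 + H}{8 \left(161 + H\right)}$ ($r{\left(H \right)} = -3 + \frac{\left(H - 78\right) \frac{1}{H - \left(8 - 13^{2}\right)}}{8} = -3 + \frac{\left(-78 + H\right) \frac{1}{H + \left(-8 + 169\right)}}{8} = -3 + \frac{\left(-78 + H\right) \frac{1}{H + 161}}{8} = -3 + \frac{\left(-78 + H\right) \frac{1}{161 + H}}{8} = -3 + \frac{\frac{1}{161 + H} \left(-78 + H\right)}{8} = -3 + \frac{-78 + H}{8 \left(161 + H\right)}$)
$a{\left(- \frac{17}{49} + \frac{52}{17} \right)} - r{\left(-211 \right)} = \left(- \frac{17}{49} + \frac{52}{17}\right) - \frac{-3942 - -4853}{8 \left(161 - 211\right)} = \left(\left(-17\right) \frac{1}{49} + 52 \cdot \frac{1}{17}\right) - \frac{-3942 + 4853}{8 \left(-50\right)} = \left(- \frac{17}{49} + \frac{52}{17}\right) - \frac{1}{8} \left(- \frac{1}{50}\right) 911 = \frac{2259}{833} - - \frac{911}{400} = \frac{2259}{833} + \frac{911}{400} = \frac{1662463}{333200}$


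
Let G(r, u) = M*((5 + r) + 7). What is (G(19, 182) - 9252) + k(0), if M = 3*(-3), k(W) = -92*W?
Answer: -9531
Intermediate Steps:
M = -9
G(r, u) = -108 - 9*r (G(r, u) = -9*((5 + r) + 7) = -9*(12 + r) = -108 - 9*r)
(G(19, 182) - 9252) + k(0) = ((-108 - 9*19) - 9252) - 92*0 = ((-108 - 171) - 9252) + 0 = (-279 - 9252) + 0 = -9531 + 0 = -9531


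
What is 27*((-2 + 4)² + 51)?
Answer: 1485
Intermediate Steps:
27*((-2 + 4)² + 51) = 27*(2² + 51) = 27*(4 + 51) = 27*55 = 1485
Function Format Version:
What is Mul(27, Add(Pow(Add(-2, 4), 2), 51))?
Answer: 1485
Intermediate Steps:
Mul(27, Add(Pow(Add(-2, 4), 2), 51)) = Mul(27, Add(Pow(2, 2), 51)) = Mul(27, Add(4, 51)) = Mul(27, 55) = 1485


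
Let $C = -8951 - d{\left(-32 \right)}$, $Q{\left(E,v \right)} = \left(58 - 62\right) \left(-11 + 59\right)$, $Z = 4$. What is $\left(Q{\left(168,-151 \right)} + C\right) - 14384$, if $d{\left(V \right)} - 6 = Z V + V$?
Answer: $-23373$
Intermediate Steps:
$d{\left(V \right)} = 6 + 5 V$ ($d{\left(V \right)} = 6 + \left(4 V + V\right) = 6 + 5 V$)
$Q{\left(E,v \right)} = -192$ ($Q{\left(E,v \right)} = \left(-4\right) 48 = -192$)
$C = -8797$ ($C = -8951 - \left(6 + 5 \left(-32\right)\right) = -8951 - \left(6 - 160\right) = -8951 - -154 = -8951 + 154 = -8797$)
$\left(Q{\left(168,-151 \right)} + C\right) - 14384 = \left(-192 - 8797\right) - 14384 = -8989 - 14384 = -23373$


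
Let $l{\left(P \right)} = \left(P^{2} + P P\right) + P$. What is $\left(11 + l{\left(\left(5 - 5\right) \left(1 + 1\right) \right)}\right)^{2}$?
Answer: $121$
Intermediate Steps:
$l{\left(P \right)} = P + 2 P^{2}$ ($l{\left(P \right)} = \left(P^{2} + P^{2}\right) + P = 2 P^{2} + P = P + 2 P^{2}$)
$\left(11 + l{\left(\left(5 - 5\right) \left(1 + 1\right) \right)}\right)^{2} = \left(11 + \left(5 - 5\right) \left(1 + 1\right) \left(1 + 2 \left(5 - 5\right) \left(1 + 1\right)\right)\right)^{2} = \left(11 + 0 \cdot 2 \left(1 + 2 \cdot 0 \cdot 2\right)\right)^{2} = \left(11 + 0 \left(1 + 2 \cdot 0\right)\right)^{2} = \left(11 + 0 \left(1 + 0\right)\right)^{2} = \left(11 + 0 \cdot 1\right)^{2} = \left(11 + 0\right)^{2} = 11^{2} = 121$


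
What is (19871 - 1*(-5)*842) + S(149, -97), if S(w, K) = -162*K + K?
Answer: 39698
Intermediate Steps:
S(w, K) = -161*K
(19871 - 1*(-5)*842) + S(149, -97) = (19871 - 1*(-5)*842) - 161*(-97) = (19871 + 5*842) + 15617 = (19871 + 4210) + 15617 = 24081 + 15617 = 39698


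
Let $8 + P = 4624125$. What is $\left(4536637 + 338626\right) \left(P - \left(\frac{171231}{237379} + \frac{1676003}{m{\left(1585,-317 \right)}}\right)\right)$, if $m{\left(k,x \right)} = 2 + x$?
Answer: $\frac{241091017528856843953}{10682055} \approx 2.257 \cdot 10^{13}$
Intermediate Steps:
$P = 4624117$ ($P = -8 + 4624125 = 4624117$)
$\left(4536637 + 338626\right) \left(P - \left(\frac{171231}{237379} + \frac{1676003}{m{\left(1585,-317 \right)}}\right)\right) = \left(4536637 + 338626\right) \left(4624117 - \left(\frac{171231}{237379} + \frac{1676003}{2 - 317}\right)\right) = 4875263 \left(4624117 - \left(\frac{171231}{237379} + \frac{1676003}{-315}\right)\right) = 4875263 \left(4624117 - - \frac{56827711196}{10682055}\right) = 4875263 \left(4624117 + \left(- \frac{171231}{237379} + \frac{239429}{45}\right)\right) = 4875263 \left(4624117 + \frac{56827711196}{10682055}\right) = 4875263 \cdot \frac{49451899831631}{10682055} = \frac{241091017528856843953}{10682055}$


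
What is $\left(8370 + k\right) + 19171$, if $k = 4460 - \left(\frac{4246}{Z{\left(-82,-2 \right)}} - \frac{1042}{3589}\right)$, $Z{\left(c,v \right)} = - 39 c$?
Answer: $\frac{183641737522}{5738811} \approx 32000.0$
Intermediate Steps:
$k = \frac{25589143771}{5738811}$ ($k = 4460 - \left(\frac{4246}{\left(-39\right) \left(-82\right)} - \frac{1042}{3589}\right) = 4460 - \left(\frac{4246}{3198} - \frac{1042}{3589}\right) = 4460 - \left(4246 \cdot \frac{1}{3198} - \frac{1042}{3589}\right) = 4460 - \left(\frac{2123}{1599} - \frac{1042}{3589}\right) = 4460 - \frac{5953289}{5738811} = \frac{25589143771}{5738811} \approx 4459.0$)
$\left(8370 + k\right) + 19171 = \left(8370 + \frac{25589143771}{5738811}\right) + 19171 = \frac{73622991841}{5738811} + 19171 = \frac{183641737522}{5738811}$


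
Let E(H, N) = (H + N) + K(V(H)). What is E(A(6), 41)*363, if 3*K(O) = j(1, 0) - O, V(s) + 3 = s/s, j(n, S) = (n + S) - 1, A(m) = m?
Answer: 17303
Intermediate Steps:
j(n, S) = -1 + S + n (j(n, S) = (S + n) - 1 = -1 + S + n)
V(s) = -2 (V(s) = -3 + s/s = -3 + 1 = -2)
K(O) = -O/3 (K(O) = ((-1 + 0 + 1) - O)/3 = (0 - O)/3 = (-O)/3 = -O/3)
E(H, N) = ⅔ + H + N (E(H, N) = (H + N) - ⅓*(-2) = (H + N) + ⅔ = ⅔ + H + N)
E(A(6), 41)*363 = (⅔ + 6 + 41)*363 = (143/3)*363 = 17303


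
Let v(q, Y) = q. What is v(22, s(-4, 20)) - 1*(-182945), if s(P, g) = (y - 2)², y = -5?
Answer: 182967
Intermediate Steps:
s(P, g) = 49 (s(P, g) = (-5 - 2)² = (-7)² = 49)
v(22, s(-4, 20)) - 1*(-182945) = 22 - 1*(-182945) = 22 + 182945 = 182967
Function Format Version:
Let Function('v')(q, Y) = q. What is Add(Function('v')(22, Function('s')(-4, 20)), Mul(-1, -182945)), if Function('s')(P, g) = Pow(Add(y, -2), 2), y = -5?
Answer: 182967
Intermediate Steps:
Function('s')(P, g) = 49 (Function('s')(P, g) = Pow(Add(-5, -2), 2) = Pow(-7, 2) = 49)
Add(Function('v')(22, Function('s')(-4, 20)), Mul(-1, -182945)) = Add(22, Mul(-1, -182945)) = Add(22, 182945) = 182967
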